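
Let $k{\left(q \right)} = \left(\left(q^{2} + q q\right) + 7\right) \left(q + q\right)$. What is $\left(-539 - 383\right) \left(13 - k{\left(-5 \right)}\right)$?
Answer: $-537526$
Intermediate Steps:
$k{\left(q \right)} = 2 q \left(7 + 2 q^{2}\right)$ ($k{\left(q \right)} = \left(\left(q^{2} + q^{2}\right) + 7\right) 2 q = \left(2 q^{2} + 7\right) 2 q = \left(7 + 2 q^{2}\right) 2 q = 2 q \left(7 + 2 q^{2}\right)$)
$\left(-539 - 383\right) \left(13 - k{\left(-5 \right)}\right) = \left(-539 - 383\right) \left(13 - \left(4 \left(-5\right)^{3} + 14 \left(-5\right)\right)\right) = - 922 \left(13 - \left(4 \left(-125\right) - 70\right)\right) = - 922 \left(13 - \left(-500 - 70\right)\right) = - 922 \left(13 - -570\right) = - 922 \left(13 + 570\right) = \left(-922\right) 583 = -537526$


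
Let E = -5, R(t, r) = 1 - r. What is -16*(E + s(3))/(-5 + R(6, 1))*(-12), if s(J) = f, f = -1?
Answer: 1152/5 ≈ 230.40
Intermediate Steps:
s(J) = -1
-16*(E + s(3))/(-5 + R(6, 1))*(-12) = -16*(-5 - 1)/(-5 + (1 - 1*1))*(-12) = -(-96)/(-5 + (1 - 1))*(-12) = -(-96)/(-5 + 0)*(-12) = -(-96)/(-5)*(-12) = -(-96)*(-1)/5*(-12) = -16*6/5*(-12) = -96/5*(-12) = 1152/5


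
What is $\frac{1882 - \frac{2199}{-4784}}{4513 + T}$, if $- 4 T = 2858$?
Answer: $\frac{9005687}{18172024} \approx 0.49558$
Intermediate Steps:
$T = - \frac{1429}{2}$ ($T = \left(- \frac{1}{4}\right) 2858 = - \frac{1429}{2} \approx -714.5$)
$\frac{1882 - \frac{2199}{-4784}}{4513 + T} = \frac{1882 - \frac{2199}{-4784}}{4513 - \frac{1429}{2}} = \frac{1882 - - \frac{2199}{4784}}{\frac{7597}{2}} = \left(1882 + \frac{2199}{4784}\right) \frac{2}{7597} = \frac{9005687}{4784} \cdot \frac{2}{7597} = \frac{9005687}{18172024}$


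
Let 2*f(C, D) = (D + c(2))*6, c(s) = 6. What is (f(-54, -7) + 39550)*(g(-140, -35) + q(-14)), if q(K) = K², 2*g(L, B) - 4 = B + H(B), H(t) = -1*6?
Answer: 14039185/2 ≈ 7.0196e+6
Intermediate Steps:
H(t) = -6
f(C, D) = 18 + 3*D (f(C, D) = ((D + 6)*6)/2 = ((6 + D)*6)/2 = (36 + 6*D)/2 = 18 + 3*D)
g(L, B) = -1 + B/2 (g(L, B) = 2 + (B - 6)/2 = 2 + (-6 + B)/2 = 2 + (-3 + B/2) = -1 + B/2)
(f(-54, -7) + 39550)*(g(-140, -35) + q(-14)) = ((18 + 3*(-7)) + 39550)*((-1 + (½)*(-35)) + (-14)²) = ((18 - 21) + 39550)*((-1 - 35/2) + 196) = (-3 + 39550)*(-37/2 + 196) = 39547*(355/2) = 14039185/2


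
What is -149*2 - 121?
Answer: -419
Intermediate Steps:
-149*2 - 121 = -298 - 121 = -419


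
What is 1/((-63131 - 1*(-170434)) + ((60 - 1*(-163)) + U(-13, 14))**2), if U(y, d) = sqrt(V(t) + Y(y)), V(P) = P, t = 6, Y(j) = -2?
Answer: 1/157928 ≈ 6.3320e-6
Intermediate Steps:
U(y, d) = 2 (U(y, d) = sqrt(6 - 2) = sqrt(4) = 2)
1/((-63131 - 1*(-170434)) + ((60 - 1*(-163)) + U(-13, 14))**2) = 1/((-63131 - 1*(-170434)) + ((60 - 1*(-163)) + 2)**2) = 1/((-63131 + 170434) + ((60 + 163) + 2)**2) = 1/(107303 + (223 + 2)**2) = 1/(107303 + 225**2) = 1/(107303 + 50625) = 1/157928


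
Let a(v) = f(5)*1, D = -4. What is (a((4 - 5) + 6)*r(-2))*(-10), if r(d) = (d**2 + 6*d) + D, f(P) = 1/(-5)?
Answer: -24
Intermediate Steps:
f(P) = -1/5
r(d) = -4 + d**2 + 6*d (r(d) = (d**2 + 6*d) - 4 = -4 + d**2 + 6*d)
a(v) = -1/5 (a(v) = -1/5*1 = -1/5)
(a((4 - 5) + 6)*r(-2))*(-10) = -(-4 + (-2)**2 + 6*(-2))/5*(-10) = -(-4 + 4 - 12)/5*(-10) = -1/5*(-12)*(-10) = (12/5)*(-10) = -24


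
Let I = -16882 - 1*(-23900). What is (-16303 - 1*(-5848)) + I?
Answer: -3437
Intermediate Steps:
I = 7018 (I = -16882 + 23900 = 7018)
(-16303 - 1*(-5848)) + I = (-16303 - 1*(-5848)) + 7018 = (-16303 + 5848) + 7018 = -10455 + 7018 = -3437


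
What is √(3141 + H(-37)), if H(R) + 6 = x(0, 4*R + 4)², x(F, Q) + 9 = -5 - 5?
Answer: 2*√874 ≈ 59.127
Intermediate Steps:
x(F, Q) = -19 (x(F, Q) = -9 + (-5 - 5) = -9 - 10 = -19)
H(R) = 355 (H(R) = -6 + (-19)² = -6 + 361 = 355)
√(3141 + H(-37)) = √(3141 + 355) = √3496 = 2*√874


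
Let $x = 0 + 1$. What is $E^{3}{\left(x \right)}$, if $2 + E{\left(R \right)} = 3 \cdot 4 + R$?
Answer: $1331$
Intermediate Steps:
$x = 1$
$E{\left(R \right)} = 10 + R$ ($E{\left(R \right)} = -2 + \left(3 \cdot 4 + R\right) = -2 + \left(12 + R\right) = 10 + R$)
$E^{3}{\left(x \right)} = \left(10 + 1\right)^{3} = 11^{3} = 1331$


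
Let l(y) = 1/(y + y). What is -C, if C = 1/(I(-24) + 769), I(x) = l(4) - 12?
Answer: -8/6057 ≈ -0.0013208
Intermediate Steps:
l(y) = 1/(2*y)
I(x) = -95/8 (I(x) = (½)/4 - 12 = (½)*(¼) - 12 = ⅛ - 12 = -95/8)
C = 8/6057 (C = 1/(-95/8 + 769) = 1/(6057/8) = 8/6057 ≈ 0.0013208)
-C = -1*8/6057 = -8/6057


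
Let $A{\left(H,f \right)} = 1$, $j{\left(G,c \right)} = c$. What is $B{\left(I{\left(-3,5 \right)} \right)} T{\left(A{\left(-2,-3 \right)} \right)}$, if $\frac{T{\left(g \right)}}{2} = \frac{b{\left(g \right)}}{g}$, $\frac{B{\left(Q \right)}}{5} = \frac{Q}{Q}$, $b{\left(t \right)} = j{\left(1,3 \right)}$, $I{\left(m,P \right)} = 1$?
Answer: $30$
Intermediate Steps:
$b{\left(t \right)} = 3$
$B{\left(Q \right)} = 5$ ($B{\left(Q \right)} = 5 \frac{Q}{Q} = 5 \cdot 1 = 5$)
$T{\left(g \right)} = \frac{6}{g}$ ($T{\left(g \right)} = 2 \frac{3}{g} = \frac{6}{g}$)
$B{\left(I{\left(-3,5 \right)} \right)} T{\left(A{\left(-2,-3 \right)} \right)} = 5 \cdot \frac{6}{1} = 5 \cdot 6 \cdot 1 = 5 \cdot 6 = 30$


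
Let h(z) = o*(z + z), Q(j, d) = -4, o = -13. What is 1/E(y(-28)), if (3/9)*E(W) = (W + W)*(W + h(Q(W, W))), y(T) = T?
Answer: -1/12768 ≈ -7.8321e-5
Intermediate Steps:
h(z) = -26*z (h(z) = -13*(z + z) = -26*z)
E(W) = 6*W*(104 + W) (E(W) = 3*((W + W)*(W - 26*(-4))) = 3*((2*W)*(W + 104)) = 3*((2*W)*(104 + W)) = 3*(2*W*(104 + W)) = 6*W*(104 + W))
1/E(y(-28)) = 1/(6*(-28)*(104 - 28)) = 1/(6*(-28)*76) = 1/(-12768) = -1/12768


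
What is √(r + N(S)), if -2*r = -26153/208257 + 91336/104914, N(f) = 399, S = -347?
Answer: √190297622829965273647206/21849074898 ≈ 19.966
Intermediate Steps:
r = -8138772755/21849074898 (r = -(-26153/208257 + 91336/104914)/2 = -(-26153*1/208257 + 91336*(1/104914))/2 = -(-26153/208257 + 45668/52457)/2 = -½*8138772755/10924537449 = -8138772755/21849074898 ≈ -0.37250)
√(r + N(S)) = √(-8138772755/21849074898 + 399) = √(8709642111547/21849074898) = √190297622829965273647206/21849074898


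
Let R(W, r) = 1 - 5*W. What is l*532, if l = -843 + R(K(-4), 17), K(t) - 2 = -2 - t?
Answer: -458584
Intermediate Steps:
K(t) = -t (K(t) = 2 + (-2 - t) = -t)
l = -862 (l = -843 + (1 - (-5)*(-4)) = -843 + (1 - 5*4) = -843 + (1 - 20) = -843 - 19 = -862)
l*532 = -862*532 = -458584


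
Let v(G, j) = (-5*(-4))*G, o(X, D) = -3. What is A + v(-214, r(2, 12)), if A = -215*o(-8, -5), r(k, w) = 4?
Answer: -3635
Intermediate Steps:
v(G, j) = 20*G
A = 645 (A = -215*(-3) = 645)
A + v(-214, r(2, 12)) = 645 + 20*(-214) = 645 - 4280 = -3635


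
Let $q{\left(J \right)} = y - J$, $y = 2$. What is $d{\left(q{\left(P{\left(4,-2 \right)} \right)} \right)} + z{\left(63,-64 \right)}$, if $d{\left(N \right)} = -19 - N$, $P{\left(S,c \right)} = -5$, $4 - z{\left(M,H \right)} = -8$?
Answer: $-14$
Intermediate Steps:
$z{\left(M,H \right)} = 12$ ($z{\left(M,H \right)} = 4 - -8 = 4 + 8 = 12$)
$q{\left(J \right)} = 2 - J$
$d{\left(q{\left(P{\left(4,-2 \right)} \right)} \right)} + z{\left(63,-64 \right)} = \left(-19 - \left(2 - -5\right)\right) + 12 = \left(-19 - \left(2 + 5\right)\right) + 12 = \left(-19 - 7\right) + 12 = -26 + 12 = -14$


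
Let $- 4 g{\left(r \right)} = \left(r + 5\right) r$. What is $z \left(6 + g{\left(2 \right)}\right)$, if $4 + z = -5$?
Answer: $- \frac{45}{2} \approx -22.5$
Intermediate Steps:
$z = -9$ ($z = -4 - 5 = -9$)
$g{\left(r \right)} = - \frac{r \left(5 + r\right)}{4}$ ($g{\left(r \right)} = - \frac{\left(r + 5\right) r}{4} = - \frac{\left(5 + r\right) r}{4} = - \frac{r \left(5 + r\right)}{4}$)
$z \left(6 + g{\left(2 \right)}\right) = - 9 \left(6 - \frac{5 + 2}{2}\right) = - 9 \left(6 - \frac{1}{2} \cdot 7\right) = - 9 \left(6 - \frac{7}{2}\right) = \left(-9\right) \frac{5}{2} = - \frac{45}{2}$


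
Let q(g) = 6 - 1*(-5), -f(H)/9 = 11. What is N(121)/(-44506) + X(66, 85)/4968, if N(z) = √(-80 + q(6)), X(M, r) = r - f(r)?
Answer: 1/27 - I*√69/44506 ≈ 0.037037 - 0.00018664*I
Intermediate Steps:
f(H) = -99 (f(H) = -9*11 = -99)
q(g) = 11 (q(g) = 6 + 5 = 11)
X(M, r) = 99 + r (X(M, r) = r - 1*(-99) = r + 99 = 99 + r)
N(z) = I*√69 (N(z) = √(-80 + 11) = √(-69) = I*√69)
N(121)/(-44506) + X(66, 85)/4968 = (I*√69)/(-44506) + (99 + 85)/4968 = (I*√69)*(-1/44506) + 184*(1/4968) = -I*√69/44506 + 1/27 = 1/27 - I*√69/44506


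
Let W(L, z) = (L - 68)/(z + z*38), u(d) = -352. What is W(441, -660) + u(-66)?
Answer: -9060853/25740 ≈ -352.01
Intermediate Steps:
W(L, z) = (-68 + L)/(39*z) (W(L, z) = (-68 + L)/(z + 38*z) = (-68 + L)/((39*z)) = (-68 + L)*(1/(39*z)) = (-68 + L)/(39*z))
W(441, -660) + u(-66) = (1/39)*(-68 + 441)/(-660) - 352 = (1/39)*(-1/660)*373 - 352 = -373/25740 - 352 = -9060853/25740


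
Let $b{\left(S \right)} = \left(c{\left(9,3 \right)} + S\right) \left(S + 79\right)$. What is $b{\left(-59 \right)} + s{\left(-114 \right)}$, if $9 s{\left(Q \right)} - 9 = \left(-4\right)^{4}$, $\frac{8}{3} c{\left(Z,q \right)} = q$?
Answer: $- \frac{20305}{18} \approx -1128.1$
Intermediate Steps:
$c{\left(Z,q \right)} = \frac{3 q}{8}$
$b{\left(S \right)} = \left(79 + S\right) \left(\frac{9}{8} + S\right)$ ($b{\left(S \right)} = \left(\frac{3}{8} \cdot 3 + S\right) \left(S + 79\right) = \left(\frac{9}{8} + S\right) \left(79 + S\right) = \left(79 + S\right) \left(\frac{9}{8} + S\right)$)
$s{\left(Q \right)} = \frac{265}{9}$ ($s{\left(Q \right)} = 1 + \frac{\left(-4\right)^{4}}{9} = 1 + \frac{1}{9} \cdot 256 = 1 + \frac{256}{9} = \frac{265}{9}$)
$b{\left(-59 \right)} + s{\left(-114 \right)} = \left(\frac{711}{8} + \left(-59\right)^{2} + \frac{641}{8} \left(-59\right)\right) + \frac{265}{9} = \left(\frac{711}{8} + 3481 - \frac{37819}{8}\right) + \frac{265}{9} = - \frac{2315}{2} + \frac{265}{9} = - \frac{20305}{18}$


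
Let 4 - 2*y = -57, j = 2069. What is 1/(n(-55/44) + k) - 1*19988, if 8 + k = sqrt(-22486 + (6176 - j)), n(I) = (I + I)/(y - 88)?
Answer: -195002532449/9755980 - 529*I*sqrt(18379)/9755980 ≈ -19988.0 - 0.007351*I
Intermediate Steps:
y = 61/2 (y = 2 - 1/2*(-57) = 2 + 57/2 = 61/2 ≈ 30.500)
n(I) = -4*I/115 (n(I) = (I + I)/(61/2 - 88) = (2*I)/(-115/2) = (2*I)*(-2/115) = -4*I/115)
k = -8 + I*sqrt(18379) (k = -8 + sqrt(-22486 + (6176 - 1*2069)) = -8 + sqrt(-22486 + (6176 - 2069)) = -8 + sqrt(-22486 + 4107) = -8 + sqrt(-18379) = -8 + I*sqrt(18379) ≈ -8.0 + 135.57*I)
1/(n(-55/44) + k) - 1*19988 = 1/(-(-44)/(23*44) + (-8 + I*sqrt(18379))) - 1*19988 = 1/(-(-44)/(23*44) + (-8 + I*sqrt(18379))) - 19988 = 1/(-4/115*(-5/4) + (-8 + I*sqrt(18379))) - 19988 = 1/(1/23 + (-8 + I*sqrt(18379))) - 19988 = 1/(-183/23 + I*sqrt(18379)) - 19988 = -19988 + 1/(-183/23 + I*sqrt(18379))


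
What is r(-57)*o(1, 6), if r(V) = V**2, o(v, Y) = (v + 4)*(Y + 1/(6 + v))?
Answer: 698535/7 ≈ 99791.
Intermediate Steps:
o(v, Y) = (4 + v)*(Y + 1/(6 + v))
r(-57)*o(1, 6) = (-57)**2*((4 + 1 + 24*6 + 6*1**2 + 10*6*1)/(6 + 1)) = 3249*((4 + 1 + 144 + 6*1 + 60)/7) = 3249*((4 + 1 + 144 + 6 + 60)/7) = 3249*((1/7)*215) = 3249*(215/7) = 698535/7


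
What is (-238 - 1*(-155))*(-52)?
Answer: 4316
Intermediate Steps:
(-238 - 1*(-155))*(-52) = (-238 + 155)*(-52) = -83*(-52) = 4316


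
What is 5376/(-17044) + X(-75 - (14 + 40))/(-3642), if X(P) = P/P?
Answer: -4899109/15518562 ≈ -0.31569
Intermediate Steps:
X(P) = 1
5376/(-17044) + X(-75 - (14 + 40))/(-3642) = 5376/(-17044) + 1/(-3642) = 5376*(-1/17044) + 1*(-1/3642) = -1344/4261 - 1/3642 = -4899109/15518562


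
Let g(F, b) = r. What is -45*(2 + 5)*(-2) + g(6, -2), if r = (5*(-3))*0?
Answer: 630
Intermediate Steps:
r = 0 (r = -15*0 = 0)
g(F, b) = 0
-45*(2 + 5)*(-2) + g(6, -2) = -45*(2 + 5)*(-2) + 0 = -315*(-2) + 0 = -45*(-14) + 0 = 630 + 0 = 630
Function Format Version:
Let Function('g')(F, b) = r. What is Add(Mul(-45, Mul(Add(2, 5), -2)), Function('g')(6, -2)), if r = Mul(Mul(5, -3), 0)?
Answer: 630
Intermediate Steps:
r = 0 (r = Mul(-15, 0) = 0)
Function('g')(F, b) = 0
Add(Mul(-45, Mul(Add(2, 5), -2)), Function('g')(6, -2)) = Add(Mul(-45, Mul(Add(2, 5), -2)), 0) = Add(Mul(-45, Mul(7, -2)), 0) = Add(Mul(-45, -14), 0) = Add(630, 0) = 630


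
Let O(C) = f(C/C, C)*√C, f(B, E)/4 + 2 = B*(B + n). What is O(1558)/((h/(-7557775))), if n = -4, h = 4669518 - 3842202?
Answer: 37788875*√1558/206829 ≈ 7211.7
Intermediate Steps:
h = 827316
f(B, E) = -8 + 4*B*(-4 + B) (f(B, E) = -8 + 4*(B*(B - 4)) = -8 + 4*(B*(-4 + B)) = -8 + 4*B*(-4 + B))
O(C) = -20*√C (O(C) = (-8 - 16*C/C + 4*(C/C)²)*√C = (-8 - 16*1 + 4*1²)*√C = (-8 - 16 + 4*1)*√C = (-8 - 16 + 4)*√C = -20*√C)
O(1558)/((h/(-7557775))) = (-20*√1558)/((827316/(-7557775))) = (-20*√1558)/((827316*(-1/7557775))) = (-20*√1558)/(-827316/7557775) = -20*√1558*(-7557775/827316) = 37788875*√1558/206829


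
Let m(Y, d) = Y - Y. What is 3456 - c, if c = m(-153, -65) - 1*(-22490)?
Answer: -19034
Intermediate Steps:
m(Y, d) = 0
c = 22490 (c = 0 - 1*(-22490) = 0 + 22490 = 22490)
3456 - c = 3456 - 1*22490 = 3456 - 22490 = -19034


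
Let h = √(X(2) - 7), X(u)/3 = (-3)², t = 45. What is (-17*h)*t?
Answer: -1530*√5 ≈ -3421.2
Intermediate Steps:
X(u) = 27 (X(u) = 3*(-3)² = 3*9 = 27)
h = 2*√5 (h = √(27 - 7) = √20 = 2*√5 ≈ 4.4721)
(-17*h)*t = -34*√5*45 = -1530*√5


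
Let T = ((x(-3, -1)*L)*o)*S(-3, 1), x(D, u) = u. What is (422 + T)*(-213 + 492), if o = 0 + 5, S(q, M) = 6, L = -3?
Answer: 142848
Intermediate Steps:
o = 5
T = 90 (T = (-1*(-3)*5)*6 = (3*5)*6 = 15*6 = 90)
(422 + T)*(-213 + 492) = (422 + 90)*(-213 + 492) = 512*279 = 142848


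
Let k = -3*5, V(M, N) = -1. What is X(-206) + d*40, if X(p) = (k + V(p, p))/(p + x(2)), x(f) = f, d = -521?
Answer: -1062836/51 ≈ -20840.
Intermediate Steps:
k = -15
X(p) = -16/(2 + p) (X(p) = (-15 - 1)/(p + 2) = -16/(2 + p))
X(-206) + d*40 = -16/(2 - 206) - 521*40 = -16/(-204) - 20840 = -16*(-1/204) - 20840 = 4/51 - 20840 = -1062836/51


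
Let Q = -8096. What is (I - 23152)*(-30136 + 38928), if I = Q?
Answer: -274732416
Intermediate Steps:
I = -8096
(I - 23152)*(-30136 + 38928) = (-8096 - 23152)*(-30136 + 38928) = -31248*8792 = -274732416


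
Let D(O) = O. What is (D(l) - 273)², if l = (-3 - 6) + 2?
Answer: 78400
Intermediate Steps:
l = -7 (l = -9 + 2 = -7)
(D(l) - 273)² = (-7 - 273)² = (-280)² = 78400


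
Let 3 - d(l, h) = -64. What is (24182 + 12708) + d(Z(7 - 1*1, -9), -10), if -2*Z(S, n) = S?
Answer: 36957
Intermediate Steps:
Z(S, n) = -S/2
d(l, h) = 67 (d(l, h) = 3 - 1*(-64) = 3 + 64 = 67)
(24182 + 12708) + d(Z(7 - 1*1, -9), -10) = (24182 + 12708) + 67 = 36890 + 67 = 36957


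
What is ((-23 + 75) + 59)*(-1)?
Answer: -111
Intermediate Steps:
((-23 + 75) + 59)*(-1) = (52 + 59)*(-1) = 111*(-1) = -111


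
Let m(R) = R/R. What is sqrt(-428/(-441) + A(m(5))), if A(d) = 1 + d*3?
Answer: 4*sqrt(137)/21 ≈ 2.2295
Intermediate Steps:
m(R) = 1
A(d) = 1 + 3*d
sqrt(-428/(-441) + A(m(5))) = sqrt(-428/(-441) + (1 + 3*1)) = sqrt(-428*(-1/441) + (1 + 3)) = sqrt(428/441 + 4) = sqrt(2192/441) = 4*sqrt(137)/21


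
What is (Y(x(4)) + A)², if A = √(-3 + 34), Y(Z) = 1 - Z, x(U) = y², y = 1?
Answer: 31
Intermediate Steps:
x(U) = 1 (x(U) = 1² = 1)
A = √31 ≈ 5.5678
(Y(x(4)) + A)² = ((1 - 1*1) + √31)² = ((1 - 1) + √31)² = (0 + √31)² = (√31)² = 31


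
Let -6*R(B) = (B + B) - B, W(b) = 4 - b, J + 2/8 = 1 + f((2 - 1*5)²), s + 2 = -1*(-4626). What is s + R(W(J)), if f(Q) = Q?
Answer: 110999/24 ≈ 4625.0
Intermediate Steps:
s = 4624 (s = -2 - 1*(-4626) = -2 + 4626 = 4624)
J = 39/4 (J = -¼ + (1 + (2 - 1*5)²) = -¼ + (1 + (2 - 5)²) = -¼ + (1 + (-3)²) = -¼ + (1 + 9) = -¼ + 10 = 39/4 ≈ 9.7500)
R(B) = -B/6 (R(B) = -((B + B) - B)/6 = -(2*B - B)/6 = -B/6)
s + R(W(J)) = 4624 - (4 - 1*39/4)/6 = 4624 - (4 - 39/4)/6 = 4624 - ⅙*(-23/4) = 4624 + 23/24 = 110999/24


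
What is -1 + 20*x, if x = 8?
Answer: 159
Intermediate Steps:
-1 + 20*x = -1 + 20*8 = -1 + 160 = 159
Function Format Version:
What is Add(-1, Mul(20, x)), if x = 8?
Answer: 159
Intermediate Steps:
Add(-1, Mul(20, x)) = Add(-1, Mul(20, 8)) = Add(-1, 160) = 159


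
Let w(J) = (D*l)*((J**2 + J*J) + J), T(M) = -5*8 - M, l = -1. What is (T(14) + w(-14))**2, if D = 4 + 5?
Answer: 11943936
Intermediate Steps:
D = 9
T(M) = -40 - M
w(J) = -18*J**2 - 9*J (w(J) = (9*(-1))*((J**2 + J*J) + J) = -9*((J**2 + J**2) + J) = -9*(2*J**2 + J) = -9*(J + 2*J**2) = -18*J**2 - 9*J)
(T(14) + w(-14))**2 = ((-40 - 1*14) - 9*(-14)*(1 + 2*(-14)))**2 = ((-40 - 14) - 9*(-14)*(1 - 28))**2 = (-54 - 9*(-14)*(-27))**2 = (-54 - 3402)**2 = (-3456)**2 = 11943936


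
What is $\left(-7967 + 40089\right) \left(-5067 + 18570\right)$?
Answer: $433743366$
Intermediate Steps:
$\left(-7967 + 40089\right) \left(-5067 + 18570\right) = 32122 \cdot 13503 = 433743366$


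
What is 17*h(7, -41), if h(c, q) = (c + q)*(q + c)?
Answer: 19652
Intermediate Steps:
h(c, q) = (c + q)² (h(c, q) = (c + q)*(c + q) = (c + q)²)
17*h(7, -41) = 17*(7 - 41)² = 17*(-34)² = 17*1156 = 19652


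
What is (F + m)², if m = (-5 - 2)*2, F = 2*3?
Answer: 64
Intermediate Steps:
F = 6
m = -14 (m = -7*2 = -14)
(F + m)² = (6 - 14)² = (-8)² = 64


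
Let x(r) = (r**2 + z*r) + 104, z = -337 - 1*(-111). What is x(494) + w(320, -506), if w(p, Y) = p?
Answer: 132816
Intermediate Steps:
z = -226 (z = -337 + 111 = -226)
x(r) = 104 + r**2 - 226*r (x(r) = (r**2 - 226*r) + 104 = 104 + r**2 - 226*r)
x(494) + w(320, -506) = (104 + 494**2 - 226*494) + 320 = (104 + 244036 - 111644) + 320 = 132496 + 320 = 132816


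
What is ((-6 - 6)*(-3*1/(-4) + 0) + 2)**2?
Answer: 49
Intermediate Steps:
((-6 - 6)*(-3*1/(-4) + 0) + 2)**2 = (-12*(-3*(-1/4) + 0) + 2)**2 = (-12*(3/4 + 0) + 2)**2 = (-12*3/4 + 2)**2 = (-9 + 2)**2 = (-7)**2 = 49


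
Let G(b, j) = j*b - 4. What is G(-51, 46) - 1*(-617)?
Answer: -1733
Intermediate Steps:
G(b, j) = -4 + b*j (G(b, j) = b*j - 4 = -4 + b*j)
G(-51, 46) - 1*(-617) = (-4 - 51*46) - 1*(-617) = (-4 - 2346) + 617 = -2350 + 617 = -1733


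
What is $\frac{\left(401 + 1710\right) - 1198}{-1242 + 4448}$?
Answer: $\frac{913}{3206} \approx 0.28478$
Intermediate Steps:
$\frac{\left(401 + 1710\right) - 1198}{-1242 + 4448} = \frac{2111 - 1198}{3206} = 913 \cdot \frac{1}{3206} = \frac{913}{3206}$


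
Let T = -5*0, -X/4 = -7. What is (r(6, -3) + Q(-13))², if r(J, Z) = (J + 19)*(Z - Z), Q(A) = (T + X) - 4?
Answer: 576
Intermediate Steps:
X = 28 (X = -4*(-7) = 28)
T = 0
Q(A) = 24 (Q(A) = (0 + 28) - 4 = 28 - 4 = 24)
r(J, Z) = 0 (r(J, Z) = (19 + J)*0 = 0)
(r(6, -3) + Q(-13))² = (0 + 24)² = 24² = 576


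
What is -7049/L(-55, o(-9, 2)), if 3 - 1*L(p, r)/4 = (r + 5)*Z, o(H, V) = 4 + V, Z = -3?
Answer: -7049/144 ≈ -48.951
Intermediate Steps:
L(p, r) = 72 + 12*r (L(p, r) = 12 - 4*(r + 5)*(-3) = 12 - 4*(5 + r)*(-3) = 12 - 4*(-15 - 3*r) = 12 + (60 + 12*r) = 72 + 12*r)
-7049/L(-55, o(-9, 2)) = -7049/(72 + 12*(4 + 2)) = -7049/(72 + 12*6) = -7049/(72 + 72) = -7049/144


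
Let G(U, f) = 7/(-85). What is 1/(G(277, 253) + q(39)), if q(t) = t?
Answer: 85/3308 ≈ 0.025695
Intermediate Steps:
G(U, f) = -7/85 (G(U, f) = 7*(-1/85) = -7/85)
1/(G(277, 253) + q(39)) = 1/(-7/85 + 39) = 1/(3308/85) = 85/3308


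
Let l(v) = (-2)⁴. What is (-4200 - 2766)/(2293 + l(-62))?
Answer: -6966/2309 ≈ -3.0169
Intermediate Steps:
l(v) = 16
(-4200 - 2766)/(2293 + l(-62)) = (-4200 - 2766)/(2293 + 16) = -6966/2309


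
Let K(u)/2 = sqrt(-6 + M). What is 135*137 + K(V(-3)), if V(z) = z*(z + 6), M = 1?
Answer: 18495 + 2*I*sqrt(5) ≈ 18495.0 + 4.4721*I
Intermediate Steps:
V(z) = z*(6 + z)
K(u) = 2*I*sqrt(5) (K(u) = 2*sqrt(-6 + 1) = 2*sqrt(-5) = 2*(I*sqrt(5)) = 2*I*sqrt(5))
135*137 + K(V(-3)) = 135*137 + 2*I*sqrt(5) = 18495 + 2*I*sqrt(5)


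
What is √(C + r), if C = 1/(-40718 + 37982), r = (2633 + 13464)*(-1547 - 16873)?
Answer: I*√15413606372179/228 ≈ 17219.0*I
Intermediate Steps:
r = -296506740 (r = 16097*(-18420) = -296506740)
C = -1/2736 (C = 1/(-2736) = -1/2736 ≈ -0.00036550)
√(C + r) = √(-1/2736 - 296506740) = √(-811242440641/2736) = I*√15413606372179/228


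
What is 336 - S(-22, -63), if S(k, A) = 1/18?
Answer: 6047/18 ≈ 335.94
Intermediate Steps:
S(k, A) = 1/18
336 - S(-22, -63) = 336 - 1*1/18 = 336 - 1/18 = 6047/18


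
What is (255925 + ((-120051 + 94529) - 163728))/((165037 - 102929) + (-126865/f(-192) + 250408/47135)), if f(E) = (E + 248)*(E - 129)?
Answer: 56493644823000/52634512502063 ≈ 1.0733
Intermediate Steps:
f(E) = (-129 + E)*(248 + E) (f(E) = (248 + E)*(-129 + E) = (-129 + E)*(248 + E))
(255925 + ((-120051 + 94529) - 163728))/((165037 - 102929) + (-126865/f(-192) + 250408/47135)) = (255925 + ((-120051 + 94529) - 163728))/((165037 - 102929) + (-126865/(-31992 + (-192)**2 + 119*(-192)) + 250408/47135)) = (255925 + (-25522 - 163728))/(62108 + (-126865/(-31992 + 36864 - 22848) + 250408*(1/47135))) = (255925 - 189250)/(62108 + (-126865/(-17976) + 250408/47135)) = 66675/(62108 + (-126865*(-1/17976) + 250408/47135)) = 66675/(62108 + (126865/17976 + 250408/47135)) = 66675/(62108 + 10481115983/847298760) = 66675/(52634512502063/847298760) = 66675*(847298760/52634512502063) = 56493644823000/52634512502063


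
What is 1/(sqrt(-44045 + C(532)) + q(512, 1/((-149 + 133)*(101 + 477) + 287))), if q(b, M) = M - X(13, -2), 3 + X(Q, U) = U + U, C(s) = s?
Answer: 562087686/3498007608349 - 80299521*I*sqrt(43513)/3498007608349 ≈ 0.00016069 - 0.0047885*I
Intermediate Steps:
X(Q, U) = -3 + 2*U (X(Q, U) = -3 + (U + U) = -3 + 2*U)
q(b, M) = 7 + M (q(b, M) = M - (-3 + 2*(-2)) = M - (-3 - 4) = M - 1*(-7) = M + 7 = 7 + M)
1/(sqrt(-44045 + C(532)) + q(512, 1/((-149 + 133)*(101 + 477) + 287))) = 1/(sqrt(-44045 + 532) + (7 + 1/((-149 + 133)*(101 + 477) + 287))) = 1/(sqrt(-43513) + (7 + 1/(-16*578 + 287))) = 1/(I*sqrt(43513) + (7 + 1/(-9248 + 287))) = 1/(I*sqrt(43513) + (7 + 1/(-8961))) = 1/(I*sqrt(43513) + (7 - 1/8961)) = 1/(I*sqrt(43513) + 62726/8961) = 1/(62726/8961 + I*sqrt(43513))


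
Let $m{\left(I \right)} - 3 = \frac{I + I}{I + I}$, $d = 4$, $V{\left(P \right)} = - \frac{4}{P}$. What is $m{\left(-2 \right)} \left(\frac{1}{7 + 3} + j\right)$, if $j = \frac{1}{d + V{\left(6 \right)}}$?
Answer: $\frac{8}{5} \approx 1.6$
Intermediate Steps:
$j = \frac{3}{10}$ ($j = \frac{1}{4 - \frac{4}{6}} = \frac{1}{4 - \frac{2}{3}} = \frac{1}{\frac{10}{3}} = \frac{3}{10} \approx 0.3$)
$m{\left(I \right)} = 4$ ($m{\left(I \right)} = 3 + \frac{I + I}{I + I} = 3 + \frac{2 I}{2 I} = 3 + 2 I \frac{1}{2 I} = 3 + 1 = 4$)
$m{\left(-2 \right)} \left(\frac{1}{7 + 3} + j\right) = 4 \left(\frac{1}{7 + 3} + \frac{3}{10}\right) = 4 \left(\frac{1}{10} + \frac{3}{10}\right) = 4 \cdot \frac{2}{5} = \frac{8}{5}$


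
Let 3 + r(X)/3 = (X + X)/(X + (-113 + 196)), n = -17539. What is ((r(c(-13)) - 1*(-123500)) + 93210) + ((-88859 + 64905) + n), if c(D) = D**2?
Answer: 7358905/42 ≈ 1.7521e+5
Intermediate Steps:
r(X) = -9 + 6*X/(83 + X) (r(X) = -9 + 3*((X + X)/(X + (-113 + 196))) = -9 + 3*((2*X)/(X + 83)) = -9 + 3*((2*X)/(83 + X)) = -9 + 3*(2*X/(83 + X)) = -9 + 6*X/(83 + X))
((r(c(-13)) - 1*(-123500)) + 93210) + ((-88859 + 64905) + n) = ((3*(-249 - 1*(-13)**2)/(83 + (-13)**2) - 1*(-123500)) + 93210) + ((-88859 + 64905) - 17539) = ((3*(-249 - 1*169)/(83 + 169) + 123500) + 93210) + (-23954 - 17539) = ((3*(-249 - 169)/252 + 123500) + 93210) - 41493 = ((3*(1/252)*(-418) + 123500) + 93210) - 41493 = ((-209/42 + 123500) + 93210) - 41493 = (5186791/42 + 93210) - 41493 = 9101611/42 - 41493 = 7358905/42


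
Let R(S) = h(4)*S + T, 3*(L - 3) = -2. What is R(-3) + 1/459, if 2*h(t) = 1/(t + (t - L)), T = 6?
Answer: 5267/918 ≈ 5.7375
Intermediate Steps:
L = 7/3 (L = 3 + (⅓)*(-2) = 3 - ⅔ = 7/3 ≈ 2.3333)
h(t) = 1/(2*(-7/3 + 2*t)) (h(t) = 1/(2*(t + (t - 1*7/3))) = 1/(2*(t + (t - 7/3))) = 1/(2*(t + (-7/3 + t))) = 1/(2*(-7/3 + 2*t)))
R(S) = 6 + 3*S/34 (R(S) = (3/(2*(-7 + 6*4)))*S + 6 = (3/(2*(-7 + 24)))*S + 6 = ((3/2)/17)*S + 6 = ((3/2)*(1/17))*S + 6 = 3*S/34 + 6 = 6 + 3*S/34)
R(-3) + 1/459 = (6 + (3/34)*(-3)) + 1/459 = (6 - 9/34) + 1/459 = 195/34 + 1/459 = 5267/918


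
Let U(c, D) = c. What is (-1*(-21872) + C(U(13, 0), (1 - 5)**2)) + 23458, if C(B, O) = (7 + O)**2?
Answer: 45859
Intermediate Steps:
(-1*(-21872) + C(U(13, 0), (1 - 5)**2)) + 23458 = (-1*(-21872) + (7 + (1 - 5)**2)**2) + 23458 = (21872 + (7 + (-4)**2)**2) + 23458 = (21872 + (7 + 16)**2) + 23458 = (21872 + 23**2) + 23458 = (21872 + 529) + 23458 = 22401 + 23458 = 45859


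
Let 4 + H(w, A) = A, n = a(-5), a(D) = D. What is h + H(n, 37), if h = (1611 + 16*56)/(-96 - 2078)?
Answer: 69235/2174 ≈ 31.847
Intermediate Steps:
n = -5
H(w, A) = -4 + A
h = -2507/2174 (h = (1611 + 896)/(-2174) = 2507*(-1/2174) = -2507/2174 ≈ -1.1532)
h + H(n, 37) = -2507/2174 + (-4 + 37) = -2507/2174 + 33 = 69235/2174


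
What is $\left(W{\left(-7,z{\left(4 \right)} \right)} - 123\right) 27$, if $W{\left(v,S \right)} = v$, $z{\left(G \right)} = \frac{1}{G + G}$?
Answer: $-3510$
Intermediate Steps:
$z{\left(G \right)} = \frac{1}{2 G}$
$\left(W{\left(-7,z{\left(4 \right)} \right)} - 123\right) 27 = \left(-7 - 123\right) 27 = \left(-130\right) 27 = -3510$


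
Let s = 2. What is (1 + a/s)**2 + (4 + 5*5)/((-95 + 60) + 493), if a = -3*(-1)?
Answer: 5783/916 ≈ 6.3133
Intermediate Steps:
a = 3
(1 + a/s)**2 + (4 + 5*5)/((-95 + 60) + 493) = (1 + 3/2)**2 + (4 + 5*5)/((-95 + 60) + 493) = (1 + 3*(1/2))**2 + (4 + 25)/(-35 + 493) = (1 + 3/2)**2 + 29/458 = (5/2)**2 + 29*(1/458) = 25/4 + 29/458 = 5783/916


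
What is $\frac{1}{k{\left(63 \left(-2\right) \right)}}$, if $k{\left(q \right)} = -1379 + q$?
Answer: $- \frac{1}{1505} \approx -0.00066445$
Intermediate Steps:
$\frac{1}{k{\left(63 \left(-2\right) \right)}} = \frac{1}{-1379 + 63 \left(-2\right)} = \frac{1}{-1379 - 126} = \frac{1}{-1505} = - \frac{1}{1505}$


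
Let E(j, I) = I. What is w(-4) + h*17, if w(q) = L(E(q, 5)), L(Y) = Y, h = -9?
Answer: -148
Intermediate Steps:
w(q) = 5
w(-4) + h*17 = 5 - 9*17 = 5 - 153 = -148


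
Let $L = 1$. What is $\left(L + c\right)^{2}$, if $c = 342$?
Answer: $117649$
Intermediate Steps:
$\left(L + c\right)^{2} = \left(1 + 342\right)^{2} = 343^{2} = 117649$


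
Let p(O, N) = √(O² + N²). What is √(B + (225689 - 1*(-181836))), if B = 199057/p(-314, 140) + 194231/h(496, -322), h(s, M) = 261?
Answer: √(10792714013622364096 + 89040736465434*√29549)/5141526 ≈ 639.41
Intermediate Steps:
p(O, N) = √(N² + O²)
B = 194231/261 + 199057*√29549/59098 (B = 199057/(√(140² + (-314)²)) + 194231/261 = 199057/(√(19600 + 98596)) + 194231*(1/261) = 199057/(√118196) + 194231/261 = 199057/((2*√29549)) + 194231/261 = 199057*(√29549/59098) + 194231/261 = 199057*√29549/59098 + 194231/261 = 194231/261 + 199057*√29549/59098 ≈ 1323.2)
√(B + (225689 - 1*(-181836))) = √((194231/261 + 199057*√29549/59098) + (225689 - 1*(-181836))) = √((194231/261 + 199057*√29549/59098) + (225689 + 181836)) = √((194231/261 + 199057*√29549/59098) + 407525) = √(106558256/261 + 199057*√29549/59098)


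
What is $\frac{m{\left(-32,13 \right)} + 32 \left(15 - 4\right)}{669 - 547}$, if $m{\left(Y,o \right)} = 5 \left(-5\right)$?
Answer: $\frac{327}{122} \approx 2.6803$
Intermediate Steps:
$m{\left(Y,o \right)} = -25$
$\frac{m{\left(-32,13 \right)} + 32 \left(15 - 4\right)}{669 - 547} = \frac{-25 + 32 \left(15 - 4\right)}{669 - 547} = \frac{-25 + 32 \cdot 11}{122} = \left(-25 + 352\right) \frac{1}{122} = 327 \cdot \frac{1}{122} = \frac{327}{122}$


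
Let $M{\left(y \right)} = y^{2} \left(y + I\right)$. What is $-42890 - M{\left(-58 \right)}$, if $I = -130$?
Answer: $589542$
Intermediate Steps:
$M{\left(y \right)} = y^{2} \left(-130 + y\right)$ ($M{\left(y \right)} = y^{2} \left(y - 130\right) = y^{2} \left(-130 + y\right)$)
$-42890 - M{\left(-58 \right)} = -42890 - \left(-58\right)^{2} \left(-130 - 58\right) = -42890 - 3364 \left(-188\right) = -42890 - -632432 = -42890 + 632432 = 589542$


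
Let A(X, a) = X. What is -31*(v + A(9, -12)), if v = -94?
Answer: 2635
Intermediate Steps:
-31*(v + A(9, -12)) = -31*(-94 + 9) = -31*(-85) = 2635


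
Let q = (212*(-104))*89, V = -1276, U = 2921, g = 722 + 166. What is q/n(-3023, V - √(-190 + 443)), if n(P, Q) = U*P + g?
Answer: 1962272/8829295 ≈ 0.22225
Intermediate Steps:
g = 888
q = -1962272 (q = -22048*89 = -1962272)
n(P, Q) = 888 + 2921*P (n(P, Q) = 2921*P + 888 = 888 + 2921*P)
q/n(-3023, V - √(-190 + 443)) = -1962272/(888 + 2921*(-3023)) = -1962272/(888 - 8830183) = -1962272/(-8829295) = -1962272*(-1/8829295) = 1962272/8829295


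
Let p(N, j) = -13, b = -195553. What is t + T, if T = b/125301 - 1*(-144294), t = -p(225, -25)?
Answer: 18081615854/125301 ≈ 1.4431e+5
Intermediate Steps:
t = 13 (t = -1*(-13) = 13)
T = 18079986941/125301 (T = -195553/125301 - 1*(-144294) = -195553*1/125301 + 144294 = -195553/125301 + 144294 = 18079986941/125301 ≈ 1.4429e+5)
t + T = 13 + 18079986941/125301 = 18081615854/125301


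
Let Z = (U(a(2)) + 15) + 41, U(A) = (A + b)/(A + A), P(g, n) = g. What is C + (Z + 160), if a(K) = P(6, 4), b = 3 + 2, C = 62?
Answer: 3347/12 ≈ 278.92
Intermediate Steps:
b = 5
a(K) = 6
U(A) = (5 + A)/(2*A) (U(A) = (A + 5)/(A + A) = (5 + A)/((2*A)) = (5 + A)*(1/(2*A)) = (5 + A)/(2*A))
Z = 683/12 (Z = ((1/2)*(5 + 6)/6 + 15) + 41 = ((1/2)*(1/6)*11 + 15) + 41 = (11/12 + 15) + 41 = 191/12 + 41 = 683/12 ≈ 56.917)
C + (Z + 160) = 62 + (683/12 + 160) = 62 + 2603/12 = 3347/12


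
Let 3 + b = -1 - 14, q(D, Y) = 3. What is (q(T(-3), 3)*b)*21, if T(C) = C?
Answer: -1134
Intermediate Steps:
b = -18 (b = -3 + (-1 - 14) = -3 - 15 = -18)
(q(T(-3), 3)*b)*21 = (3*(-18))*21 = -54*21 = -1134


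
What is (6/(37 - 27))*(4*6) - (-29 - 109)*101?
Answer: 69762/5 ≈ 13952.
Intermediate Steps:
(6/(37 - 27))*(4*6) - (-29 - 109)*101 = (6/10)*24 - (-138)*101 = ((⅒)*6)*24 - 1*(-13938) = (⅗)*24 + 13938 = 72/5 + 13938 = 69762/5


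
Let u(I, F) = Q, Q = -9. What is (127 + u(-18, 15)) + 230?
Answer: 348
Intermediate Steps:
u(I, F) = -9
(127 + u(-18, 15)) + 230 = (127 - 9) + 230 = 118 + 230 = 348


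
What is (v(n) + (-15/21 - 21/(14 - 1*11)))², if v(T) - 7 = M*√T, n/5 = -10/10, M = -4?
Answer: -3895/49 + 40*I*√5/7 ≈ -79.49 + 12.778*I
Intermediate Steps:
n = -5 (n = 5*(-10/10) = 5*(-10*⅒) = 5*(-1) = -5)
v(T) = 7 - 4*√T
(v(n) + (-15/21 - 21/(14 - 1*11)))² = ((7 - 4*I*√5) + (-15/21 - 21/(14 - 1*11)))² = ((7 - 4*I*√5) + (-15*1/21 - 21/(14 - 11)))² = ((7 - 4*I*√5) + (-5/7 - 21/3))² = ((7 - 4*I*√5) + (-5/7 - 21*⅓))² = ((7 - 4*I*√5) + (-5/7 - 7))² = ((7 - 4*I*√5) - 54/7)² = (-5/7 - 4*I*√5)²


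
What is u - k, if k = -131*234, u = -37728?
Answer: -7074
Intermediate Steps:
k = -30654
u - k = -37728 - 1*(-30654) = -37728 + 30654 = -7074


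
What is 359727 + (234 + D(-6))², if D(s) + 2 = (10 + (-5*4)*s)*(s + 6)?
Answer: 413551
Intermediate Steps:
D(s) = -2 + (6 + s)*(10 - 20*s) (D(s) = -2 + (10 + (-5*4)*s)*(s + 6) = -2 + (10 - 20*s)*(6 + s) = -2 + (6 + s)*(10 - 20*s))
359727 + (234 + D(-6))² = 359727 + (234 + (58 - 110*(-6) - 20*(-6)²))² = 359727 + (234 + (58 + 660 - 20*36))² = 359727 + (234 + (58 + 660 - 720))² = 359727 + (234 - 2)² = 359727 + 232² = 359727 + 53824 = 413551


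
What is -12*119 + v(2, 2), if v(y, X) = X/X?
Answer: -1427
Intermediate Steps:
v(y, X) = 1
-12*119 + v(2, 2) = -12*119 + 1 = -1428 + 1 = -1427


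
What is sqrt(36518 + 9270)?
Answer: 2*sqrt(11447) ≈ 213.98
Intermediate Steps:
sqrt(36518 + 9270) = sqrt(45788) = 2*sqrt(11447)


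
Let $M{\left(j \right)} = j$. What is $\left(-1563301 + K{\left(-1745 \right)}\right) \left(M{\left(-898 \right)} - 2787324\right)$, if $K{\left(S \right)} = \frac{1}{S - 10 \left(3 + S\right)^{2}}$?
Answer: $\frac{132279099467870738692}{30347385} \approx 4.3588 \cdot 10^{12}$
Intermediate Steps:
$\left(-1563301 + K{\left(-1745 \right)}\right) \left(M{\left(-898 \right)} - 2787324\right) = \left(-1563301 + \frac{1}{-1745 - 10 \left(3 - 1745\right)^{2}}\right) \left(-898 - 2787324\right) = \left(-1563301 + \frac{1}{-1745 - 10 \left(-1742\right)^{2}}\right) \left(-898 - 2787324\right) = \left(-1563301 + \frac{1}{-1745 - 30345640}\right) \left(-2788222\right) = \left(-1563301 + \frac{1}{-30347385}\right) \left(-2788222\right) = \left(-1563301 - \frac{1}{30347385}\right) \left(-2788222\right) = \left(- \frac{47442097317886}{30347385}\right) \left(-2788222\right) = \frac{132279099467870738692}{30347385}$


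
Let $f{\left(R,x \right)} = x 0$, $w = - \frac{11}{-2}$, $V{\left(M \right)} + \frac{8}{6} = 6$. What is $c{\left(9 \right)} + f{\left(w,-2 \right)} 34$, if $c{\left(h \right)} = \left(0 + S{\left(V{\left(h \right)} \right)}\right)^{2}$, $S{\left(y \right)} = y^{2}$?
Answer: $\frac{38416}{81} \approx 474.27$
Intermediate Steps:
$V{\left(M \right)} = \frac{14}{3}$ ($V{\left(M \right)} = - \frac{4}{3} + 6 = \frac{14}{3}$)
$w = \frac{11}{2}$ ($w = \left(-11\right) \left(- \frac{1}{2}\right) = \frac{11}{2} \approx 5.5$)
$f{\left(R,x \right)} = 0$
$c{\left(h \right)} = \frac{38416}{81}$ ($c{\left(h \right)} = \left(0 + \left(\frac{14}{3}\right)^{2}\right)^{2} = \left(0 + \frac{196}{9}\right)^{2} = \left(\frac{196}{9}\right)^{2} = \frac{38416}{81}$)
$c{\left(9 \right)} + f{\left(w,-2 \right)} 34 = \frac{38416}{81} + 0 \cdot 34 = \frac{38416}{81} + 0 = \frac{38416}{81}$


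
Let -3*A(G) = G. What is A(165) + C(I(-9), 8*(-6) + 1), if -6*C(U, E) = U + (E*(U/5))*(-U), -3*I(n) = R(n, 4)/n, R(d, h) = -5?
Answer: -120335/2187 ≈ -55.023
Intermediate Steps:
A(G) = -G/3
I(n) = 5/(3*n) (I(n) = -(-5)/(3*n) = 5/(3*n))
C(U, E) = -U/6 + E*U**2/30 (C(U, E) = -(U + (E*(U/5))*(-U))/6 = -(U + (E*U/5)*(-U))/6 = -(U - E*U**2/5)/6 = -U/6 + E*U**2/30)
A(165) + C(I(-9), 8*(-6) + 1) = -1/3*165 + ((5/3)/(-9))*(-5 + (8*(-6) + 1)*((5/3)/(-9)))/30 = -55 + ((5/3)*(-1/9))*(-5 + (-48 + 1)*((5/3)*(-1/9)))/30 = -55 + (1/30)*(-5/27)*(-5 - 47*(-5/27)) = -55 + (1/30)*(-5/27)*(-5 + 235/27) = -55 + (1/30)*(-5/27)*(100/27) = -55 - 50/2187 = -120335/2187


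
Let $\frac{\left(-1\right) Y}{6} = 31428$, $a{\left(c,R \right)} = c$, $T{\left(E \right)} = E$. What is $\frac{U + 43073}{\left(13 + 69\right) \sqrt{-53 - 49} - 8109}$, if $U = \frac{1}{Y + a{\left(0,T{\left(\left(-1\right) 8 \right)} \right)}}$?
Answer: $- \frac{430476041539}{81887476824} - \frac{333009767983 i \sqrt{102}}{6264391977036} \approx -5.2569 - 0.53688 i$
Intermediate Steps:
$Y = -188568$ ($Y = \left(-6\right) 31428 = -188568$)
$U = - \frac{1}{188568}$ ($U = \frac{1}{-188568 + 0} = \frac{1}{-188568} = - \frac{1}{188568} \approx -5.3031 \cdot 10^{-6}$)
$\frac{U + 43073}{\left(13 + 69\right) \sqrt{-53 - 49} - 8109} = \frac{- \frac{1}{188568} + 43073}{\left(13 + 69\right) \sqrt{-53 - 49} - 8109} = \frac{8122189463}{188568 \left(82 \sqrt{-102} - 8109\right)} = \frac{8122189463}{188568 \left(82 i \sqrt{102} - 8109\right)} = \frac{8122189463}{188568 \left(-8109 + 82 i \sqrt{102}\right)}$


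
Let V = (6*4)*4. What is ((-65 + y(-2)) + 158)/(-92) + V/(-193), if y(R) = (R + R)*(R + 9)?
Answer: -21377/17756 ≈ -1.2039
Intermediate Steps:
y(R) = 2*R*(9 + R) (y(R) = (2*R)*(9 + R) = 2*R*(9 + R))
V = 96 (V = 24*4 = 96)
((-65 + y(-2)) + 158)/(-92) + V/(-193) = ((-65 + 2*(-2)*(9 - 2)) + 158)/(-92) + 96/(-193) = ((-65 + 2*(-2)*7) + 158)*(-1/92) + 96*(-1/193) = ((-65 - 28) + 158)*(-1/92) - 96/193 = (-93 + 158)*(-1/92) - 96/193 = 65*(-1/92) - 96/193 = -65/92 - 96/193 = -21377/17756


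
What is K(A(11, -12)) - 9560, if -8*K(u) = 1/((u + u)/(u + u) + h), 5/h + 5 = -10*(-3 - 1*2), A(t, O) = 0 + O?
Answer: -764809/80 ≈ -9560.1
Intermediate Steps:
A(t, O) = O
h = ⅑ (h = 5/(-5 - 10*(-3 - 1*2)) = 5/(-5 - 10*(-3 - 2)) = 5/(-5 - 10*(-5)) = 5/(-5 + 50) = 5/45 = 5*(1/45) = ⅑ ≈ 0.11111)
K(u) = -9/80 (K(u) = -1/(8*((u + u)/(u + u) + ⅑)) = -1/(8*((2*u)/((2*u)) + ⅑)) = -1/(8*((2*u)*(1/(2*u)) + ⅑)) = -1/(8*(1 + ⅑)) = -1/(8*10/9) = -⅛*9/10 = -9/80)
K(A(11, -12)) - 9560 = -9/80 - 9560 = -764809/80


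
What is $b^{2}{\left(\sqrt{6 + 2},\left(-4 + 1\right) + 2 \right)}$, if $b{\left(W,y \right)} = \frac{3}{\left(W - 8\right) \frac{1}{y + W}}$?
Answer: $\frac{9}{8} \approx 1.125$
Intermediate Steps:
$b{\left(W,y \right)} = \frac{3 \left(W + y\right)}{-8 + W}$ ($b{\left(W,y \right)} = \frac{3}{\left(-8 + W\right) \frac{1}{W + y}} = \frac{3}{\frac{1}{W + y} \left(-8 + W\right)} = 3 \frac{W + y}{-8 + W} = \frac{3 \left(W + y\right)}{-8 + W}$)
$b^{2}{\left(\sqrt{6 + 2},\left(-4 + 1\right) + 2 \right)} = \left(\frac{3 \left(\sqrt{6 + 2} + \left(\left(-4 + 1\right) + 2\right)\right)}{-8 + \sqrt{6 + 2}}\right)^{2} = \left(\frac{3 \left(\sqrt{8} + \left(-3 + 2\right)\right)}{-8 + \sqrt{8}}\right)^{2} = \left(\frac{3 \left(2 \sqrt{2} - 1\right)}{-8 + 2 \sqrt{2}}\right)^{2} = \left(\frac{3 \left(-1 + 2 \sqrt{2}\right)}{-8 + 2 \sqrt{2}}\right)^{2} = \frac{9 \left(-1 + 2 \sqrt{2}\right)^{2}}{\left(-8 + 2 \sqrt{2}\right)^{2}}$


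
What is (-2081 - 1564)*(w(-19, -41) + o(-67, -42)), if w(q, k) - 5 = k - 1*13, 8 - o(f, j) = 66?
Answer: 390015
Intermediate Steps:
o(f, j) = -58 (o(f, j) = 8 - 1*66 = 8 - 66 = -58)
w(q, k) = -8 + k (w(q, k) = 5 + (k - 1*13) = 5 + (k - 13) = 5 + (-13 + k) = -8 + k)
(-2081 - 1564)*(w(-19, -41) + o(-67, -42)) = (-2081 - 1564)*((-8 - 41) - 58) = -3645*(-49 - 58) = -3645*(-107) = 390015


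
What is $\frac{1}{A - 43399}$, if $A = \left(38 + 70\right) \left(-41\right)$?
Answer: $- \frac{1}{47827} \approx -2.0909 \cdot 10^{-5}$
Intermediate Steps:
$A = -4428$ ($A = 108 \left(-41\right) = -4428$)
$\frac{1}{A - 43399} = \frac{1}{-4428 - 43399} = \frac{1}{-47827} = - \frac{1}{47827}$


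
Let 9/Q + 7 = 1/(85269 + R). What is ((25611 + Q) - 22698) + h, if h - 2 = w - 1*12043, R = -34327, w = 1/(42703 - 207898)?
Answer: -537782309066083/58907380635 ≈ -9129.3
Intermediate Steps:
w = -1/165195 (w = 1/(-165195) = -1/165195 ≈ -6.0535e-6)
h = -1989112996/165195 (h = 2 + (-1/165195 - 1*12043) = 2 + (-1/165195 - 12043) = 2 - 1989443386/165195 = -1989112996/165195 ≈ -12041.)
Q = -458478/356593 (Q = 9/(-7 + 1/(85269 - 34327)) = 9/(-7 + 1/50942) = 9/(-356593/50942) = 9*(-50942/356593) = -458478/356593 ≈ -1.2857)
((25611 + Q) - 22698) + h = ((25611 - 458478/356593) - 22698) - 1989112996/165195 = (9132244845/356593 - 22698) - 1989112996/165195 = 1038296931/356593 - 1989112996/165195 = -537782309066083/58907380635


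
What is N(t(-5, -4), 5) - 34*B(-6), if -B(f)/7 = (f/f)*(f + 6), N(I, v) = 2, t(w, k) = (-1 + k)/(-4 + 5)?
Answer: 2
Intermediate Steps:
t(w, k) = -1 + k (t(w, k) = (-1 + k)/1 = (-1 + k)*1 = -1 + k)
B(f) = -42 - 7*f (B(f) = -7*f/f*(f + 6) = -7*(6 + f) = -42 - 7*f)
N(t(-5, -4), 5) - 34*B(-6) = 2 - 34*(-42 - 7*(-6)) = 2 - 34*(-42 + 42) = 2 - 34*0 = 2 + 0 = 2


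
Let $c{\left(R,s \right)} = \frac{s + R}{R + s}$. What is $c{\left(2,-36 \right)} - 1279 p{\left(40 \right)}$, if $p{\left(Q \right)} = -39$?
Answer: $49882$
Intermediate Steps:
$c{\left(R,s \right)} = 1$ ($c{\left(R,s \right)} = \frac{R + s}{R + s} = 1$)
$c{\left(2,-36 \right)} - 1279 p{\left(40 \right)} = 1 - -49881 = 1 + 49881 = 49882$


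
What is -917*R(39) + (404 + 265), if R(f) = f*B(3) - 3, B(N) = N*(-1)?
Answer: 110709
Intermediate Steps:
B(N) = -N
R(f) = -3 - 3*f (R(f) = f*(-1*3) - 3 = f*(-3) - 3 = -3*f - 3 = -3 - 3*f)
-917*R(39) + (404 + 265) = -917*(-3 - 3*39) + (404 + 265) = -917*(-3 - 117) + 669 = -917*(-120) + 669 = 110040 + 669 = 110709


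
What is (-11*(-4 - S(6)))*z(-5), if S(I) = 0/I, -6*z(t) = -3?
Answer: 22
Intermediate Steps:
z(t) = ½ (z(t) = -⅙*(-3) = ½)
S(I) = 0
(-11*(-4 - S(6)))*z(-5) = -11*(-4 - 1*0)*(½) = -11*(-4 + 0)*(½) = -11*(-4)*(½) = 44*(½) = 22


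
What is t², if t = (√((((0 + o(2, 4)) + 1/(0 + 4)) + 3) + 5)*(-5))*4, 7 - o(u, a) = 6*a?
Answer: -3500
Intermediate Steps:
o(u, a) = 7 - 6*a
t = -10*I*√35 (t = (√((((0 + (7 - 6*4)) + 1/(0 + 4)) + 3) + 5)*(-5))*4 = (√((((0 + (7 - 24)) + 1/4) + 3) + 5)*(-5))*4 = (√((((0 - 17) + ¼) + 3) + 5)*(-5))*4 = (√(((-17 + ¼) + 3) + 5)*(-5))*4 = (√((-67/4 + 3) + 5)*(-5))*4 = (√(-55/4 + 5)*(-5))*4 = (√(-35/4)*(-5))*4 = ((I*√35/2)*(-5))*4 = -5*I*√35/2*4 = -10*I*√35 ≈ -59.161*I)
t² = (-10*I*√35)² = -3500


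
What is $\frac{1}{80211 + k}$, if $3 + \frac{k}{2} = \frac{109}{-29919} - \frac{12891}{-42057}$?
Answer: $\frac{139811487}{11213665004083} \approx 1.2468 \cdot 10^{-5}$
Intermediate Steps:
$k = - \frac{754179674}{139811487}$ ($k = -6 + 2 \left(\frac{109}{-29919} - \frac{12891}{-42057}\right) = -6 + 2 \left(109 \left(- \frac{1}{29919}\right) - - \frac{4297}{14019}\right) = -6 + 2 \left(- \frac{109}{29919} + \frac{4297}{14019}\right) = -6 + 2 \cdot \frac{42344624}{139811487} = -6 + \frac{84689248}{139811487} = - \frac{754179674}{139811487} \approx -5.3943$)
$\frac{1}{80211 + k} = \frac{1}{80211 - \frac{754179674}{139811487}} = \frac{1}{\frac{11213665004083}{139811487}} = \frac{139811487}{11213665004083}$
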